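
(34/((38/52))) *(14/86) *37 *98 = 22437688/817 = 27463.51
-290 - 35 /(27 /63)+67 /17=-18754 /51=-367.73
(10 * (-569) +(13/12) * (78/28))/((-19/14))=318471/76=4190.41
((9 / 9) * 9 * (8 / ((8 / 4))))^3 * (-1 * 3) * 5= -699840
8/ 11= 0.73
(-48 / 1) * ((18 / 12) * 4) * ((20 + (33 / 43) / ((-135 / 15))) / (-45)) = 127.45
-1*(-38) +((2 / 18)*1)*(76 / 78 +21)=14195 / 351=40.44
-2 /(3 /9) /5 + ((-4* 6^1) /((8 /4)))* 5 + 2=-296 /5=-59.20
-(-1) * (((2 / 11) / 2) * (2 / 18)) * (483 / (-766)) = -161 / 25278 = -0.01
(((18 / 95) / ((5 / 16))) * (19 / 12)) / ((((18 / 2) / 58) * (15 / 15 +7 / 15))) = 232 / 55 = 4.22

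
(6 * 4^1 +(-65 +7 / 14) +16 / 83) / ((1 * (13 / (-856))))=2863748 / 1079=2654.08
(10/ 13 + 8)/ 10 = 57/ 65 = 0.88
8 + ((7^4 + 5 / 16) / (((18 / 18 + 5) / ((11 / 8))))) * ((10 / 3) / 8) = 242987 / 1024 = 237.29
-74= -74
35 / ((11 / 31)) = 1085 / 11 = 98.64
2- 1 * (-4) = 6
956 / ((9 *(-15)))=-956 / 135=-7.08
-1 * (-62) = 62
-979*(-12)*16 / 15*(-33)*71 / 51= -48934336 / 85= -575698.07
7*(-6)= -42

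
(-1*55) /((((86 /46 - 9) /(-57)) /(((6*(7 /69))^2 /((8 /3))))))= -460845 /7544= -61.09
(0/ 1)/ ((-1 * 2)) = 0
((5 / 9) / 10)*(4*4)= 8 / 9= 0.89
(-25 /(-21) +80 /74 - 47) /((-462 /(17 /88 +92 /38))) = 25318289 /100034088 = 0.25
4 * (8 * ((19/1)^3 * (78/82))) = 8560032/41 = 208781.27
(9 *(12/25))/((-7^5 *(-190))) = 0.00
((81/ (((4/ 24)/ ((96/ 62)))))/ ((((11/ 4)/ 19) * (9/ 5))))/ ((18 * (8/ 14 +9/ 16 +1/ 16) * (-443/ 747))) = -2289047040/ 10121221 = -226.16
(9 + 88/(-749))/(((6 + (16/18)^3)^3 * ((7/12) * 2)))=7732525539951/305780826342404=0.03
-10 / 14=-5 / 7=-0.71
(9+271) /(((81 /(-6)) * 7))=-80 /27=-2.96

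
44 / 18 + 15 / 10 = 71 / 18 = 3.94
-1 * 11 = -11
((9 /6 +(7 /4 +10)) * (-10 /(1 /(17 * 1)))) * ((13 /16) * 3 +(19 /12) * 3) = -518075 /32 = -16189.84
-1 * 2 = -2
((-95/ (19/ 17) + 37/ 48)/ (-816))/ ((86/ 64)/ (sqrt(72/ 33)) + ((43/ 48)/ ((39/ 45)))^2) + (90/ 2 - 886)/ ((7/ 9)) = -367952246908/ 340401999 - 230944246 *sqrt(66)/ 6273122553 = -1081.23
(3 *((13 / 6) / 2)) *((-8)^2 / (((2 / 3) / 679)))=211848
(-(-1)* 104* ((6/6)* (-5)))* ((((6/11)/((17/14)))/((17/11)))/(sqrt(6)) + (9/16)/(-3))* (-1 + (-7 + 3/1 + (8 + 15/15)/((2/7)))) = 10335/4-192920* sqrt(6)/289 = 948.61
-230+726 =496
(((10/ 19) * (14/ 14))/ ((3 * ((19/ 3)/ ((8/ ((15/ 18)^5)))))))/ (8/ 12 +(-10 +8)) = -93312/ 225625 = -0.41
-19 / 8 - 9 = -91 / 8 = -11.38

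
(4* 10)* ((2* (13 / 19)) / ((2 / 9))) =4680 / 19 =246.32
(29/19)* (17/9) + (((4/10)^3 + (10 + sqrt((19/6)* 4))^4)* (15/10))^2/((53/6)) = 54027466688* sqrt(114)/3975 + 20657332145510369/141609375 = 290996333.84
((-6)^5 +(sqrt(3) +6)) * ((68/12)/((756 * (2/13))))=-40885/108 +221 * sqrt(3)/4536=-378.48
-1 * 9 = -9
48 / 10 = 24 / 5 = 4.80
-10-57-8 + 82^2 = 6649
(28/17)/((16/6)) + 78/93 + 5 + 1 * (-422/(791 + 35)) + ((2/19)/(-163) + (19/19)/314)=629466277289/105828228079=5.95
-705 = -705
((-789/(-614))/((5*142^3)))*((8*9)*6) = 0.00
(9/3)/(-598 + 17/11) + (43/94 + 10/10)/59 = 238613/12129102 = 0.02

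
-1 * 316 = -316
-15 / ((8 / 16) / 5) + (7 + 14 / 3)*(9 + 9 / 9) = -100 / 3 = -33.33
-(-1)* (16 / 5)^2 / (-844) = -64 / 5275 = -0.01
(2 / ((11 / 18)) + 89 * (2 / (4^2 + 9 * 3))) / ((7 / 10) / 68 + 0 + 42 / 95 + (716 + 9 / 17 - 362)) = 9059504 / 433870129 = 0.02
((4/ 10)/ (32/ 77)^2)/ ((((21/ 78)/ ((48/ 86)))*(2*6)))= 0.40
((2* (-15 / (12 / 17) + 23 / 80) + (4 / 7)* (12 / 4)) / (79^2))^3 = -1427248046979 / 5336255823596992000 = -0.00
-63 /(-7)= 9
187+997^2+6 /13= 12924554 /13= 994196.46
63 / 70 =9 / 10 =0.90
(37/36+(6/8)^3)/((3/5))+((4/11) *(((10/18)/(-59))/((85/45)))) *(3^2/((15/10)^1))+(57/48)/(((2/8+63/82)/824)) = 3067098515681/3183859008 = 963.33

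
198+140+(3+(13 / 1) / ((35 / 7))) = 1718 / 5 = 343.60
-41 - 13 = -54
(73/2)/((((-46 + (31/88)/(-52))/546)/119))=-10852217376/210527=-51547.87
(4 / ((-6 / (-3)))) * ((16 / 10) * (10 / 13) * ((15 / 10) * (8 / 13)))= 2.27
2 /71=0.03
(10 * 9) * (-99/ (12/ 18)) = -13365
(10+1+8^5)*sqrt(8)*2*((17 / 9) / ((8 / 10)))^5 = 145442164384375*sqrt(2) / 15116544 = 13606700.14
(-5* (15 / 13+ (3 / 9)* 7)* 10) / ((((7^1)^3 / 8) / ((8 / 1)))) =-435200 / 13377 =-32.53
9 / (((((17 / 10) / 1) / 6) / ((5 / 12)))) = 225 / 17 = 13.24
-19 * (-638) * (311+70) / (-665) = -243078 / 35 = -6945.09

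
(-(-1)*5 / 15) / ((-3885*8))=-1 / 93240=-0.00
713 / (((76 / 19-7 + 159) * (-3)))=-1.52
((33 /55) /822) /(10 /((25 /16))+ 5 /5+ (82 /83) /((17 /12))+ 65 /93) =0.00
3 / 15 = 1 / 5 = 0.20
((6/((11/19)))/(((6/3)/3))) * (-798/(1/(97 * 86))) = -103484785.09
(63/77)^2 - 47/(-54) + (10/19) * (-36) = -2161081/124146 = -17.41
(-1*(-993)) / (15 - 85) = -14.19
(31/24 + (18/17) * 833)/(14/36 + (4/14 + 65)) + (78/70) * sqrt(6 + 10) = 4148973/231700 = 17.91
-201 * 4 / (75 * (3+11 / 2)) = -536 / 425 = -1.26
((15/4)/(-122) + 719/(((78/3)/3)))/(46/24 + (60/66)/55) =42.90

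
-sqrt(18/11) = -3 * sqrt(22)/11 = -1.28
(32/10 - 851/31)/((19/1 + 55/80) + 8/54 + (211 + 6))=-1623888/15858515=-0.10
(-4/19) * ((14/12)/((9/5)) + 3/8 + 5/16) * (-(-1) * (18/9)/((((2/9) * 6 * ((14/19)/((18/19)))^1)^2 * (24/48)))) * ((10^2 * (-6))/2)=1168425/3724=313.76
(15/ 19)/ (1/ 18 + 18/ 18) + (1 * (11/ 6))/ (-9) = 10609/ 19494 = 0.54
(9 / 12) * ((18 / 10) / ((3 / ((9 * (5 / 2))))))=81 / 8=10.12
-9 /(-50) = 9 /50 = 0.18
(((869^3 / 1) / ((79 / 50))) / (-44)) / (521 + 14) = -3775805 / 214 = -17643.95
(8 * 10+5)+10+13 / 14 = 1343 / 14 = 95.93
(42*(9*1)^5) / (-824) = -1240029 / 412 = -3009.78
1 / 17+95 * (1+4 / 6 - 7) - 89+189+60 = -17677 / 51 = -346.61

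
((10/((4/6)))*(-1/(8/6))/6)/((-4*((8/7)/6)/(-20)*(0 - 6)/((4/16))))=525/256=2.05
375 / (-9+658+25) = 0.56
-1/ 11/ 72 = -1/ 792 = -0.00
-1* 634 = -634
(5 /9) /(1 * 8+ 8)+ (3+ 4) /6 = 173 /144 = 1.20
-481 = -481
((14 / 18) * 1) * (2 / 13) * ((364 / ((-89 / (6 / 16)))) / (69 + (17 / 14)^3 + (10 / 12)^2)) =-403368 / 157119799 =-0.00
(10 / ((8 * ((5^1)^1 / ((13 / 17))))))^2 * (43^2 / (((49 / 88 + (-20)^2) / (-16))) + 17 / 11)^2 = 132856624707730729 / 695179244527504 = 191.11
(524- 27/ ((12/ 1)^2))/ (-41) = -8381/ 656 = -12.78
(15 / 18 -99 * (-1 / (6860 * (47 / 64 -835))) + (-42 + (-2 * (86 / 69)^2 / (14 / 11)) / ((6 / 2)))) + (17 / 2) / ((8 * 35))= -175569978622921 / 4185215857872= -41.95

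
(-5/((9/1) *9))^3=-125/531441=-0.00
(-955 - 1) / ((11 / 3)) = -2868 / 11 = -260.73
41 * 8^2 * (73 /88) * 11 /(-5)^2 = 23944 /25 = 957.76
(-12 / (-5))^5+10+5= 295707 / 3125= 94.63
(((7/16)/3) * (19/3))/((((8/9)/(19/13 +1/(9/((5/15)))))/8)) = 34979/2808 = 12.46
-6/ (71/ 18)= -108/ 71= -1.52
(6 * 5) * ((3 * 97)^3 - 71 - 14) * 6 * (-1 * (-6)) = 26613452880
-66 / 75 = -22 / 25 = -0.88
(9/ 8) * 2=9/ 4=2.25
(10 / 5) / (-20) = -1 / 10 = -0.10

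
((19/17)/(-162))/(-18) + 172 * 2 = 17052787/49572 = 344.00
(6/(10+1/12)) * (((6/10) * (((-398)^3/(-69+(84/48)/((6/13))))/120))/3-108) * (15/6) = 2117494512/946825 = 2236.42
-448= -448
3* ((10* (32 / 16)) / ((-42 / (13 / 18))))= -65 / 63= -1.03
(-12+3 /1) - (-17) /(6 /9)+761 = 1555 /2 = 777.50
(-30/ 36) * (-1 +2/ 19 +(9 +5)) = -415/ 38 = -10.92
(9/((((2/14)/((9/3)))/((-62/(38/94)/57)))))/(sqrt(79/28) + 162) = -832727952/265245833 + 367164* sqrt(553)/265245833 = -3.11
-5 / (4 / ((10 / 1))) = -25 / 2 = -12.50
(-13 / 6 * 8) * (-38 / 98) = 988 / 147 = 6.72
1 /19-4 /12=-16 /57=-0.28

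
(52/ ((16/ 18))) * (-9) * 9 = -9477/ 2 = -4738.50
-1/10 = -0.10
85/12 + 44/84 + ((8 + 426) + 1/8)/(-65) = 3379/3640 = 0.93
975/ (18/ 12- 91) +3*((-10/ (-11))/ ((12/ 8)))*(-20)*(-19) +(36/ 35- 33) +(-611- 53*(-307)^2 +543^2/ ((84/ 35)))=-1343099928799/ 275660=-4872306.21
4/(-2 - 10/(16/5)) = -32/41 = -0.78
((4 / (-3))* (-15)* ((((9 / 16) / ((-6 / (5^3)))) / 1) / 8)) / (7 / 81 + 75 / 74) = -5619375 / 210976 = -26.64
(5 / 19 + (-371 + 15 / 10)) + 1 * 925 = 555.76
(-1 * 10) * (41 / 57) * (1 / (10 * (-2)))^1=41 / 114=0.36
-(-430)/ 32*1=215/ 16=13.44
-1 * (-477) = 477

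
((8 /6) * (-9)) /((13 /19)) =-228 /13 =-17.54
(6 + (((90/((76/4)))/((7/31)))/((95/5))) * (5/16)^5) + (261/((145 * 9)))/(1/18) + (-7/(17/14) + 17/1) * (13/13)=2346725546171/112614440960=20.84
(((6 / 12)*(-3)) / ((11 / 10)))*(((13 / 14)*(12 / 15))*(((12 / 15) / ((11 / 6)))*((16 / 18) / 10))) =-832 / 21175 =-0.04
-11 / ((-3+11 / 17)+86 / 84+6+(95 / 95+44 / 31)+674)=-243474 / 15075251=-0.02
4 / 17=0.24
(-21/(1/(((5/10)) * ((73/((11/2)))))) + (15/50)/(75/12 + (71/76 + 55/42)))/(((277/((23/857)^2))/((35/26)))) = -192334571709/394374667599484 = -0.00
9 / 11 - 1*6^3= -2367 / 11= -215.18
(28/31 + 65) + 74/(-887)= 1809847/27497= 65.82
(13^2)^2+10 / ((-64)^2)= 58492933 / 2048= 28561.00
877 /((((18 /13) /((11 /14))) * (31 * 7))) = 125411 /54684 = 2.29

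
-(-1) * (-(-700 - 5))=705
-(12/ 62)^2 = -36/ 961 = -0.04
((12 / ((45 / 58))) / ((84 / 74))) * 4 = 17168 / 315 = 54.50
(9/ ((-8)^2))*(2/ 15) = 3/ 160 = 0.02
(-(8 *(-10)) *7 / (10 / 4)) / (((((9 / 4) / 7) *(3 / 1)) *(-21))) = -11.06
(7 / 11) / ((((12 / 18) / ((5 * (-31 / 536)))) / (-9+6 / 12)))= 55335 / 23584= 2.35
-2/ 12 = -1/ 6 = -0.17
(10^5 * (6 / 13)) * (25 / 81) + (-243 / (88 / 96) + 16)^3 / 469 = -4099164224000 / 219107889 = -18708.43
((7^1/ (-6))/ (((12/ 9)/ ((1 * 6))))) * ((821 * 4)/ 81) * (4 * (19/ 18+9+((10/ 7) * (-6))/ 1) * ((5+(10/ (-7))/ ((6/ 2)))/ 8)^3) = -131630211625/ 576108288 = -228.48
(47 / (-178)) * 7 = -329 / 178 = -1.85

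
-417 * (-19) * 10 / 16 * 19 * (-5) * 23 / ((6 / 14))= -201970475 / 8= -25246309.38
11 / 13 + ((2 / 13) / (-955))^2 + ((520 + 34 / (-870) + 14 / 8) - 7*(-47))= 45675830480957 / 53638014300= 851.56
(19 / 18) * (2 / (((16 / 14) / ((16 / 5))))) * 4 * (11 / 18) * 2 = 28.90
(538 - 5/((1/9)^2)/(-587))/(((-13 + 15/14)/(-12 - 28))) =177078160/98029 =1806.39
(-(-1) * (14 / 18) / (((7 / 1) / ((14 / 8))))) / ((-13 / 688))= -1204 / 117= -10.29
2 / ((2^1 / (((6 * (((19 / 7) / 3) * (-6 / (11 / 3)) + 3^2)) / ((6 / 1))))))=579 / 77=7.52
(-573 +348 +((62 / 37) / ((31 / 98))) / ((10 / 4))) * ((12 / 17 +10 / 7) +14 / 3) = -100113724 / 66045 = -1515.84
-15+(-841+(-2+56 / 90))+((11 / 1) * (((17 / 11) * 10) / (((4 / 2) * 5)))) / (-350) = -2700893 / 3150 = -857.43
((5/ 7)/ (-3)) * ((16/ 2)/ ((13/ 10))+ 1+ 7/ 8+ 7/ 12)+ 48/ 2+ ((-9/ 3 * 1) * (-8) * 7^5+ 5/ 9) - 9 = 880985207/ 2184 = 403381.51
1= 1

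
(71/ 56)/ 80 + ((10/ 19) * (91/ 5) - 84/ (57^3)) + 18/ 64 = 2731143161/ 276554880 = 9.88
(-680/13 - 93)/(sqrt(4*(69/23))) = -1889*sqrt(3)/78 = -41.95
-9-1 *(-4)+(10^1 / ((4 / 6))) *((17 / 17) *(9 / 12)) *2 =35 / 2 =17.50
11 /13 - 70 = -899 /13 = -69.15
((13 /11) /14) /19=13 /2926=0.00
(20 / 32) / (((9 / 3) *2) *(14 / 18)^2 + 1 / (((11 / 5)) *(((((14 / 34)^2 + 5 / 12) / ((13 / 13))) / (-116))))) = -0.01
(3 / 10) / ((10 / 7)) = 21 / 100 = 0.21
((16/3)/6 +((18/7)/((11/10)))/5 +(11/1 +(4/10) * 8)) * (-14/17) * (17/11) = -107806/5445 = -19.80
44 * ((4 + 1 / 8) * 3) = 1089 / 2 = 544.50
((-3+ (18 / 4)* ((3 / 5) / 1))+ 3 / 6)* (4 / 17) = 4 / 85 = 0.05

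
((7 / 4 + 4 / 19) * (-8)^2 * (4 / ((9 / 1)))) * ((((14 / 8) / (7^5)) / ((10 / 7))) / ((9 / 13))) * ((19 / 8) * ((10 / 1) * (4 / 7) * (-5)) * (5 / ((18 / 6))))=-387400 / 583443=-0.66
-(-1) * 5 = 5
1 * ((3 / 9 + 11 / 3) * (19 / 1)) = 76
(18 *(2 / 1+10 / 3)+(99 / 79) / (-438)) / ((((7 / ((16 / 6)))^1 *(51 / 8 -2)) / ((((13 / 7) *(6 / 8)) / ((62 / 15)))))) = 172728036 / 61320511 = 2.82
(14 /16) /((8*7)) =1 /64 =0.02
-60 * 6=-360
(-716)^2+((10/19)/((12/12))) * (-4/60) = 29221390/57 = 512655.96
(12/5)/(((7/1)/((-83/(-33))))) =332/385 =0.86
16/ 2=8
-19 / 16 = -1.19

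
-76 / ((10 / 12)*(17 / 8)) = -42.92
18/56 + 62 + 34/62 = 54571/868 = 62.87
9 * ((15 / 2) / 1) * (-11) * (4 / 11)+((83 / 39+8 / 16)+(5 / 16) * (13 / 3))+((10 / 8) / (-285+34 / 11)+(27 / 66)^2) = -62246663839 / 234137904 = -265.85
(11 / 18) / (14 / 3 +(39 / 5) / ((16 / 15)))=88 / 1725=0.05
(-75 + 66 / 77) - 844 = -918.14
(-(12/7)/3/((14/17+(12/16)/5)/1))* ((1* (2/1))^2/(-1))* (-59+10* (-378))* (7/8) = -2610520/331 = -7886.77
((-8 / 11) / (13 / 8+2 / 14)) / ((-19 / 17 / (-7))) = -53312 / 20691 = -2.58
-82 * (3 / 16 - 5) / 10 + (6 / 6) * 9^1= 3877 / 80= 48.46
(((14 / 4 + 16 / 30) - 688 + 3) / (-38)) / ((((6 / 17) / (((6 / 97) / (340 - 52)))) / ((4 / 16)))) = 347293 / 127388160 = 0.00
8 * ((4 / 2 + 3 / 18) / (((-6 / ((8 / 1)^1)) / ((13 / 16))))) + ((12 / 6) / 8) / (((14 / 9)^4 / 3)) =-25792069 / 1382976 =-18.65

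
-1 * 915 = -915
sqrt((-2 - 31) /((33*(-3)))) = sqrt(3) /3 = 0.58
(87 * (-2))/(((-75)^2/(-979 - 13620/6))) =62814/625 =100.50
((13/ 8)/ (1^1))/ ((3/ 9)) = 4.88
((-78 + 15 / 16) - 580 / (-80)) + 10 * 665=105283 / 16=6580.19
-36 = -36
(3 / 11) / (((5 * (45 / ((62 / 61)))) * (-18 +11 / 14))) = -0.00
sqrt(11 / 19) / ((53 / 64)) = 64*sqrt(209) / 1007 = 0.92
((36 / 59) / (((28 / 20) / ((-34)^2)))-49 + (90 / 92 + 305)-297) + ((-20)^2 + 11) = 874.80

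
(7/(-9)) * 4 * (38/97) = -1064/873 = -1.22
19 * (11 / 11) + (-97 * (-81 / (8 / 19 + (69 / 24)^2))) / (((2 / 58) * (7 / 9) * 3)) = 277537541 / 24647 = 11260.50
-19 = -19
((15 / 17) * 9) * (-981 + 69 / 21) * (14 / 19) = -1847880 / 323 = -5720.99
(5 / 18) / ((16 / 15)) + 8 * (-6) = -4583 / 96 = -47.74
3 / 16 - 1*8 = -125 / 16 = -7.81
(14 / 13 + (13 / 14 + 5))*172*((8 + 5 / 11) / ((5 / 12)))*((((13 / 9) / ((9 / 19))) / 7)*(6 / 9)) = 34444720 / 4851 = 7100.54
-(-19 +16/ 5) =15.80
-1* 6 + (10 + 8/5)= 28/5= 5.60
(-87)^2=7569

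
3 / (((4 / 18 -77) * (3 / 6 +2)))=-0.02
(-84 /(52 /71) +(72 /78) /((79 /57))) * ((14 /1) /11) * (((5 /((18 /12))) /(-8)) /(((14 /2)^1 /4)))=390350 /11297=34.55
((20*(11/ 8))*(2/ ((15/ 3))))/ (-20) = -11/ 20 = -0.55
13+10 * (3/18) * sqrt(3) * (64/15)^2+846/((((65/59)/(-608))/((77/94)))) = -24858451/65+4096 * sqrt(3)/135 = -382385.16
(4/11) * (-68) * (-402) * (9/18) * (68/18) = 619616/33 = 18776.24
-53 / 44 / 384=-53 / 16896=-0.00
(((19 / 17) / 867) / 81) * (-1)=-19 / 1193859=-0.00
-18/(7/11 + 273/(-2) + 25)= 44/271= 0.16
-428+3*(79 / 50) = -21163 / 50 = -423.26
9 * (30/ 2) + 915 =1050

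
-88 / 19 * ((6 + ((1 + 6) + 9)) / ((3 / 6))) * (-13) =50336 / 19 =2649.26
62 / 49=1.27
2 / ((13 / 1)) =2 / 13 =0.15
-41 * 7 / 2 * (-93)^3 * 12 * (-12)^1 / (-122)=8310616524 / 61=136239615.15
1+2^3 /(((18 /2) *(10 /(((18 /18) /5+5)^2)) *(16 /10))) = 563 /225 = 2.50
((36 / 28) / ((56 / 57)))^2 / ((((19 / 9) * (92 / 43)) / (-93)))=-498511341 / 14137088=-35.26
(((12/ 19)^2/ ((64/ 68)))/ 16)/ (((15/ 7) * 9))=119/ 86640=0.00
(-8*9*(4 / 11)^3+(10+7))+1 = 19350 / 1331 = 14.54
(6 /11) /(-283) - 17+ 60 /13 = -12.39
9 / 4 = 2.25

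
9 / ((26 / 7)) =63 / 26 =2.42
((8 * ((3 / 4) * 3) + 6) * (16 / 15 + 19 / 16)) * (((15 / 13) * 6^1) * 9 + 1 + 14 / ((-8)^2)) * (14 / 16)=100079049 / 33280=3007.18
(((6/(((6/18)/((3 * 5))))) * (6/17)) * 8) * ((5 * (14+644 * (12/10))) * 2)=101969280/17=5998192.94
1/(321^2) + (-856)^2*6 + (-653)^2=496948710826/103041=4822825.00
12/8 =3/2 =1.50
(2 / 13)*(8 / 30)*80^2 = 10240 / 39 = 262.56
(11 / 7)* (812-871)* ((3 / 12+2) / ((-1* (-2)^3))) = -26.08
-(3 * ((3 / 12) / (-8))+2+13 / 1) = -477 / 32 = -14.91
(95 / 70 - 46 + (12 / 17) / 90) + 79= 122683 / 3570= 34.36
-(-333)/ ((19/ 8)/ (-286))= -761904/ 19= -40100.21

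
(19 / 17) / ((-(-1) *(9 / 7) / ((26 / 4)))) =1729 / 306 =5.65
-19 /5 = -3.80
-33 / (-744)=11 / 248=0.04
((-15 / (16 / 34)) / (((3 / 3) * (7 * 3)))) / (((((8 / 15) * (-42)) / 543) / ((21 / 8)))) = 692325 / 7168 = 96.59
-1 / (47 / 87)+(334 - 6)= 15329 / 47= 326.15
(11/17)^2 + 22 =6479/289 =22.42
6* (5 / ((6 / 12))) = 60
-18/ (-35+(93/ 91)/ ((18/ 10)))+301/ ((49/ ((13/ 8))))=691223/ 65800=10.50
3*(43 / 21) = 43 / 7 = 6.14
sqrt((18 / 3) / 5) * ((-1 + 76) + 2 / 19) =1427 * sqrt(30) / 95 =82.27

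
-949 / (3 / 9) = -2847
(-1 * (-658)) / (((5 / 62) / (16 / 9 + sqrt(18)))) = 49121.80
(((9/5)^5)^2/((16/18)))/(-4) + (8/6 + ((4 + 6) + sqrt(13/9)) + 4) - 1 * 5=-84455678827/937500000 + sqrt(13)/3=-88.88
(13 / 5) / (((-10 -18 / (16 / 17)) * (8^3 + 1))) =-0.00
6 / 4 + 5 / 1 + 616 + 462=2169 / 2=1084.50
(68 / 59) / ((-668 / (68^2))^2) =90870848 / 1645451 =55.23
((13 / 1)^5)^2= 137858491849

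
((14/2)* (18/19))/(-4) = -63/38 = -1.66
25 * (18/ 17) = 450/ 17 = 26.47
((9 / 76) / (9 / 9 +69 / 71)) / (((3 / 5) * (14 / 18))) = 1917 / 14896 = 0.13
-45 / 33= -15 / 11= -1.36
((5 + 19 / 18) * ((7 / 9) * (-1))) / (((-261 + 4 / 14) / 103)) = 550123 / 295650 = 1.86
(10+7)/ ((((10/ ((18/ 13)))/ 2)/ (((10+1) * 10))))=517.85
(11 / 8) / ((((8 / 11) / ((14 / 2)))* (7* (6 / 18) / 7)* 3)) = 847 / 64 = 13.23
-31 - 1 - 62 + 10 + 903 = 819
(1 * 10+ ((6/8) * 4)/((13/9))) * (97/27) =15229/351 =43.39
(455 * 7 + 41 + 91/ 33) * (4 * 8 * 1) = 3409568/ 33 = 103320.24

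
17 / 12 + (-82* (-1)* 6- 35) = 5501 / 12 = 458.42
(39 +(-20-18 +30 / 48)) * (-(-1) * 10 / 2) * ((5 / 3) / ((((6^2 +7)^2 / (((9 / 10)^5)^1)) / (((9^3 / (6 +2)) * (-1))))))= -186535791 / 473344000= -0.39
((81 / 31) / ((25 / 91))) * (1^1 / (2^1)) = 7371 / 1550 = 4.76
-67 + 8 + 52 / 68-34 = -1568 / 17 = -92.24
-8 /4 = -2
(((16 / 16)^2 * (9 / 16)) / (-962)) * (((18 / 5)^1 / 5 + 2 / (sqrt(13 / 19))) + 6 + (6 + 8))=-63 / 5200-9 * sqrt(247) / 100048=-0.01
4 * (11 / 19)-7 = -89 / 19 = -4.68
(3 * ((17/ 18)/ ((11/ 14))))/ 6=119/ 198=0.60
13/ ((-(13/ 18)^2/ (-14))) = 4536/ 13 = 348.92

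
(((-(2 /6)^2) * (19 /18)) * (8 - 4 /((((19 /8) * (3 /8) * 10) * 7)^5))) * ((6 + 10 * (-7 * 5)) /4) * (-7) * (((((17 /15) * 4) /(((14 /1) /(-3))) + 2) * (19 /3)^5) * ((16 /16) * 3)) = -826202557004694764896 /46520462953125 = -17759981.41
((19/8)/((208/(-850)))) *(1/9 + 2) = -153425/7488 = -20.49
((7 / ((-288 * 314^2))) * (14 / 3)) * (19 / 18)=-931 / 766682496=-0.00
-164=-164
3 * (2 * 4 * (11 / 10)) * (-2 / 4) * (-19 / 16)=627 / 40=15.68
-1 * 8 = -8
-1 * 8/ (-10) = 4/ 5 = 0.80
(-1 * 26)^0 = 1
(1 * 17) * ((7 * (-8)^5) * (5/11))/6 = -9748480/33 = -295408.48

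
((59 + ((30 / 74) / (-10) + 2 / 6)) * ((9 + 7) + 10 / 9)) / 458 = 1013551 / 457542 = 2.22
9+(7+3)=19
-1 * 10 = -10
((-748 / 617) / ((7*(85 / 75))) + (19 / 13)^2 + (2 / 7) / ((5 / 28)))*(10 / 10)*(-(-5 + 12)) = -13077383 / 521365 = -25.08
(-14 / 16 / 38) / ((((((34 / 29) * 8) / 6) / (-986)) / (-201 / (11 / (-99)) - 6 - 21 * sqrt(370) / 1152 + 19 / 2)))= 64021125 / 2432 - 41209 * sqrt(370) / 155648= 26319.38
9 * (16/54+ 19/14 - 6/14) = 11.02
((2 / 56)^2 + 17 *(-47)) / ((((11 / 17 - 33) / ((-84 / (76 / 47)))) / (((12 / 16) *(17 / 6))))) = -5105156967 / 1872640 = -2726.18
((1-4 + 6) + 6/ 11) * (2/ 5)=78/ 55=1.42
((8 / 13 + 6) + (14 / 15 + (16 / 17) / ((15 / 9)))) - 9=-2939 / 3315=-0.89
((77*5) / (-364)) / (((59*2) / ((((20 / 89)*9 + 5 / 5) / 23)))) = -14795 / 12560392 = -0.00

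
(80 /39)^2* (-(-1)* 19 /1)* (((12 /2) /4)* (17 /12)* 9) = 258400 /169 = 1528.99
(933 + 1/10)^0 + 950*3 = 2851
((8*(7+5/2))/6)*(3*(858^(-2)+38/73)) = 531511795/26869986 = 19.78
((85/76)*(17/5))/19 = 289/1444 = 0.20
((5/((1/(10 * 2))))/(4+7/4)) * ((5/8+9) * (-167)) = -27954.35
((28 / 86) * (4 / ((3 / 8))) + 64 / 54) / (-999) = -5408 / 1159839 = -0.00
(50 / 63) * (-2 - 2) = -200 / 63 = -3.17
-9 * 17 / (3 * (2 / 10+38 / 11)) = -935 / 67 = -13.96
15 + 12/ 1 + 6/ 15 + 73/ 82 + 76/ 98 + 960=19870331/ 20090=989.07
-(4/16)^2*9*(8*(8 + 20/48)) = -303/8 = -37.88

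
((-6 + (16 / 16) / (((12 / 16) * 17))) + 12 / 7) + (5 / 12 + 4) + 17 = 24575 / 1428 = 17.21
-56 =-56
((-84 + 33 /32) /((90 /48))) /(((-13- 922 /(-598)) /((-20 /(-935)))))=17641 /213554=0.08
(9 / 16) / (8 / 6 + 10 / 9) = 81 / 352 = 0.23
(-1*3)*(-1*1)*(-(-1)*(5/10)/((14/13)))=39/28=1.39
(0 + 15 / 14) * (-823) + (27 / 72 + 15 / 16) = -880.47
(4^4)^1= 256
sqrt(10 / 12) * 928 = 464 * sqrt(30) / 3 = 847.14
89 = 89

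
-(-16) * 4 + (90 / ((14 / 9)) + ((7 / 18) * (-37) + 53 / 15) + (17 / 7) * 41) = 132661 / 630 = 210.57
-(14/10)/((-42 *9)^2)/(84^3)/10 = -1/604913702400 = -0.00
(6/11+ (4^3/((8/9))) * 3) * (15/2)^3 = 4019625/44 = 91355.11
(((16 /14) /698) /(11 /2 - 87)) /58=-4 /11548061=-0.00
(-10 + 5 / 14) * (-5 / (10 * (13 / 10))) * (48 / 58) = 8100 / 2639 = 3.07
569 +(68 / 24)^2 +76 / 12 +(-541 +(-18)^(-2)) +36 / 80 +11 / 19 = 1335641 / 30780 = 43.39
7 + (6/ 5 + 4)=61/ 5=12.20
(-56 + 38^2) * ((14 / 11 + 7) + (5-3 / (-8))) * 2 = 416747 / 11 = 37886.09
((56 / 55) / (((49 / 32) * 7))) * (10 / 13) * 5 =2560 / 7007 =0.37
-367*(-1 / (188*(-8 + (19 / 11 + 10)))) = 0.52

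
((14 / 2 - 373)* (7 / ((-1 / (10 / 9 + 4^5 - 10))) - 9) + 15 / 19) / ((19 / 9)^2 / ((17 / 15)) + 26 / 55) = 178432307955 / 301853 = 591123.19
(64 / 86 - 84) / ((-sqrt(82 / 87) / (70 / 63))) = 17900 * sqrt(7134) / 15867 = 95.29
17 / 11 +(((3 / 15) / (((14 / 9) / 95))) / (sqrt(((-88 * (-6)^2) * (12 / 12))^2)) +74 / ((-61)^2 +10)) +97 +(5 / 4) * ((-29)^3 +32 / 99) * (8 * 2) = -1646921276287 / 3377088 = -487674.97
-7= -7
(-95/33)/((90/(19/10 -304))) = 19133/1980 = 9.66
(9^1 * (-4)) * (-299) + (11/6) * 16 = 32380/3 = 10793.33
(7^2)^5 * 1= 282475249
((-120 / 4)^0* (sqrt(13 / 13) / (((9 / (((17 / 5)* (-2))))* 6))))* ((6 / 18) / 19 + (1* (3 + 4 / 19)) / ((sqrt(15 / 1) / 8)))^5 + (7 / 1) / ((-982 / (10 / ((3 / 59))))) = -4234683280879304* sqrt(15) / 10153553461875-238949410859312 / 10495567894275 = -1638.05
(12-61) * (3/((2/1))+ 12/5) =-1911/10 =-191.10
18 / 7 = 2.57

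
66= 66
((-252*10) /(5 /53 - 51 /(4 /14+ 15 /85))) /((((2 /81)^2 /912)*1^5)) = 5494320493200 /160691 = 34191837.09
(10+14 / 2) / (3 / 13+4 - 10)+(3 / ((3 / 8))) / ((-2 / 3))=-1121 / 75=-14.95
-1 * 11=-11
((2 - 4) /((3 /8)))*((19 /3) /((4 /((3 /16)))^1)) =-19 /12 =-1.58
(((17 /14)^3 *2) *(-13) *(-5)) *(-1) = -232.76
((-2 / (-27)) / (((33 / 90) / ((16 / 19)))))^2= 102400 / 3538161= 0.03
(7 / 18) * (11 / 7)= 11 / 18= 0.61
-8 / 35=-0.23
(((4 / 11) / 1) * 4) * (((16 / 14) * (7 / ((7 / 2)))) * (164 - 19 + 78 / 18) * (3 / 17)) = 16384 / 187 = 87.61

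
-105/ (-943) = 105/ 943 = 0.11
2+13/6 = 25/6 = 4.17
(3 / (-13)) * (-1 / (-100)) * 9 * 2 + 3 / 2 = 474 / 325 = 1.46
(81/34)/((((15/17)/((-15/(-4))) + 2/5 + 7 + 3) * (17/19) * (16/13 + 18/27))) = 0.13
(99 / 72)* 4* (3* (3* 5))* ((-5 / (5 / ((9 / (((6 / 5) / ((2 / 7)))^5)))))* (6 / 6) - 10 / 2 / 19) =-66.84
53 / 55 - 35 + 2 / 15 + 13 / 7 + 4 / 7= -36353 / 1155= -31.47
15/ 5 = 3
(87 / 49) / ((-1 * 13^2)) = -87 / 8281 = -0.01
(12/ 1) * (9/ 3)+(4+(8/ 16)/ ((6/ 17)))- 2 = 473/ 12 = 39.42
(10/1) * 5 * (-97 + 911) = 40700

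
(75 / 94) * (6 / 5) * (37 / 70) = 333 / 658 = 0.51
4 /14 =2 /7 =0.29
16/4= 4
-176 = -176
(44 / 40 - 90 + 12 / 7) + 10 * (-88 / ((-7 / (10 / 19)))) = -27957 / 1330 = -21.02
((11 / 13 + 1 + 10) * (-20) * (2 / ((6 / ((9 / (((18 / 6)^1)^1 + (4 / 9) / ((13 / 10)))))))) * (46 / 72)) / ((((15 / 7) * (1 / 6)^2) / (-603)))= 23401224 / 17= 1376542.59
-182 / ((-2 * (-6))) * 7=-637 / 6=-106.17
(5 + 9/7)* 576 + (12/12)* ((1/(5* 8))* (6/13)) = 6589461/1820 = 3620.58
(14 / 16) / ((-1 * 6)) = -7 / 48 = -0.15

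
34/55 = 0.62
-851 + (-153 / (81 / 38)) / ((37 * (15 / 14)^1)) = -4259789 / 4995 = -852.81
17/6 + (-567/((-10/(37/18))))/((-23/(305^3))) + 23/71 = -2817418624205/19596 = -143775190.05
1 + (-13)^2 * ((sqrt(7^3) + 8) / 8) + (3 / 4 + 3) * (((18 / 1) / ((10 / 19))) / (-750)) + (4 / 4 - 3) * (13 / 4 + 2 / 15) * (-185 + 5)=1779.07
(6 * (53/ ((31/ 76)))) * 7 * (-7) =-1184232/ 31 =-38201.03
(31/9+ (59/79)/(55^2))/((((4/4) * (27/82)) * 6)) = 303758996/174212775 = 1.74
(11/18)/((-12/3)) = -11/72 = -0.15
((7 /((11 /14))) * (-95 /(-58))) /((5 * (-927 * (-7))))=133 /295713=0.00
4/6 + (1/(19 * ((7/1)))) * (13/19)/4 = 20255/30324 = 0.67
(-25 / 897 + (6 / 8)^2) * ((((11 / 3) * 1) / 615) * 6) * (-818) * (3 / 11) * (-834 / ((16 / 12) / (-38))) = -24864410211 / 245180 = -101412.88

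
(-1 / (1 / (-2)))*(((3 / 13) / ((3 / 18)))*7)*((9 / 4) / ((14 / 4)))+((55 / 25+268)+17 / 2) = 37851 / 130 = 291.16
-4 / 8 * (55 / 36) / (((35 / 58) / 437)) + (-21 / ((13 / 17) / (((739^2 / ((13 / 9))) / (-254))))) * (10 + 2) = 2650094394187 / 5408676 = 489971.00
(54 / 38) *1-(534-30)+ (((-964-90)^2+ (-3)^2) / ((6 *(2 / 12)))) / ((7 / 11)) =232116482 / 133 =1745236.71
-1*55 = -55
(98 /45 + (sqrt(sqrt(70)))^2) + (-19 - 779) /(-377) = 72856 /16965 + sqrt(70) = 12.66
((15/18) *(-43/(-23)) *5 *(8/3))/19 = 4300/3933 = 1.09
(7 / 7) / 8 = 1 / 8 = 0.12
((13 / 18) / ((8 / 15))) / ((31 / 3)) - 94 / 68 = -1.25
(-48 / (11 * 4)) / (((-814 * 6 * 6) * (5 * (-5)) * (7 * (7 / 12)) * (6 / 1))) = -1 / 16452975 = -0.00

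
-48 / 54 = -0.89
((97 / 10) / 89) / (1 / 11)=1067 / 890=1.20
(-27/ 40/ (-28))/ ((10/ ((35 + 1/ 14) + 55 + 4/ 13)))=444123/ 2038400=0.22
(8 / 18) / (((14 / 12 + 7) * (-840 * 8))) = -1 / 123480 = -0.00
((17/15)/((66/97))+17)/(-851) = -18479/842490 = -0.02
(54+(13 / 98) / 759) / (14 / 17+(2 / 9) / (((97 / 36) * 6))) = 64.50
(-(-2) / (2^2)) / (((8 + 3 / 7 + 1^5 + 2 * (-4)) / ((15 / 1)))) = 21 / 4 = 5.25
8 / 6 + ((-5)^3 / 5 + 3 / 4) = -22.92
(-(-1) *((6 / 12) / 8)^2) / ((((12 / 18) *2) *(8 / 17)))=51 / 8192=0.01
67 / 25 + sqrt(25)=192 / 25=7.68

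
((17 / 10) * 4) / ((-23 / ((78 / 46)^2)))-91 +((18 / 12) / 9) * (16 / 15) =-10038391 / 109503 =-91.67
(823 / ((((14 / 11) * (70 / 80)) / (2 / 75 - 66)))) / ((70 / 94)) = -8421317872 / 128625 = -65471.86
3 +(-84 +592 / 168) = -1627 / 21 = -77.48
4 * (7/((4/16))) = 112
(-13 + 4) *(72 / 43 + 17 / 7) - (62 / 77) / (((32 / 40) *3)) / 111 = -81435155 / 2205126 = -36.93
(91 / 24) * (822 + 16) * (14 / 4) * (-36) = -800709 / 2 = -400354.50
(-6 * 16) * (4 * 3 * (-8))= 9216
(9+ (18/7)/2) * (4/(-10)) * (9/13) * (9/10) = -5832/2275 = -2.56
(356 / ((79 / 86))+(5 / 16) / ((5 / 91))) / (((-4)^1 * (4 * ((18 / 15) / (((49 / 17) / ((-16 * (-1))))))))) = -121776025 / 33005568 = -3.69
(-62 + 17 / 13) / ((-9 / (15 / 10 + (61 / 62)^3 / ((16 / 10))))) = 1050643183 / 74358336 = 14.13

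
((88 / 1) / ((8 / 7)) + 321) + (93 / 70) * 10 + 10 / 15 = 8651 / 21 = 411.95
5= 5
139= 139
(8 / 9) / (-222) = -4 / 999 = -0.00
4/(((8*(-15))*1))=-1/30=-0.03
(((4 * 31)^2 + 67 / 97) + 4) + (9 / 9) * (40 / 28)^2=15382.73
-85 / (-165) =17 / 33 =0.52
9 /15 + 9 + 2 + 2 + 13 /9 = 677 /45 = 15.04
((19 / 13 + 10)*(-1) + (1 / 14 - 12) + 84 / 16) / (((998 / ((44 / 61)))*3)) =-24211 / 5539898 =-0.00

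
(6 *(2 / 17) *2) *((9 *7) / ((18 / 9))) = 756 / 17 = 44.47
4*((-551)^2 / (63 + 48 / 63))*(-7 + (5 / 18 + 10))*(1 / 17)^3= 250774426 / 19735521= 12.71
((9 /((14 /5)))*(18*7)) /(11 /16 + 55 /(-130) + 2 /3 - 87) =-252720 /53707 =-4.71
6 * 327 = 1962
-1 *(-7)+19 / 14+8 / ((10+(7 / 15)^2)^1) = 294183 / 32186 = 9.14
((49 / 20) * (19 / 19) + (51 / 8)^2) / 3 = 13789 / 960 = 14.36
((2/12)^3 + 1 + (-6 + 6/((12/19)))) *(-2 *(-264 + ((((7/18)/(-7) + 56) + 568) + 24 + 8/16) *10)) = -13618108/243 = -56041.60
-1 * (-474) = 474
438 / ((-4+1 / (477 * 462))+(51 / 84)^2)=-5405333472 / 44814571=-120.62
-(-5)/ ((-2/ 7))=-35/ 2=-17.50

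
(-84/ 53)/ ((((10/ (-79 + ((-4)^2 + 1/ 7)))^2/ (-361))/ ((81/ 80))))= 42457932/ 1855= 22888.37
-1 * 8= -8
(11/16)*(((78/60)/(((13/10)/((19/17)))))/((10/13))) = 2717/2720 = 1.00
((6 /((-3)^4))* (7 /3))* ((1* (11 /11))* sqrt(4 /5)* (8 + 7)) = 28* sqrt(5) /27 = 2.32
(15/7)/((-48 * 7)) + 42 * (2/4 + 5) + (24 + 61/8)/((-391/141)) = 2926685/13328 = 219.59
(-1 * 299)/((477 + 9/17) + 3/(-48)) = -81328/129871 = -0.63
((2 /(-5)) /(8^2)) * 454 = -227 /80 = -2.84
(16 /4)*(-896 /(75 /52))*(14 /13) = -200704 /75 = -2676.05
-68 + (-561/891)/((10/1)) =-18377/270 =-68.06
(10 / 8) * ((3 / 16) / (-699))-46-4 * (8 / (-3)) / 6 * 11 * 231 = 200029553 / 44736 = 4471.33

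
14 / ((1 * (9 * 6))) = 7 / 27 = 0.26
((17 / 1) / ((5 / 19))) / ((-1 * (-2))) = 323 / 10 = 32.30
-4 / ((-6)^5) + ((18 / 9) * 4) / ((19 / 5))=77779 / 36936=2.11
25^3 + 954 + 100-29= 16650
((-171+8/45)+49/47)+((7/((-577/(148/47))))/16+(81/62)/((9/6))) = -25560304997/151324020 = -168.91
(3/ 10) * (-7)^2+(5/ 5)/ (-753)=110681/ 7530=14.70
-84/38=-42/19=-2.21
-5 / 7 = -0.71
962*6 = 5772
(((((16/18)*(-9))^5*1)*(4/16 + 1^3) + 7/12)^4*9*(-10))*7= -2042716421150530329069635/1152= -1773191337804279799539.61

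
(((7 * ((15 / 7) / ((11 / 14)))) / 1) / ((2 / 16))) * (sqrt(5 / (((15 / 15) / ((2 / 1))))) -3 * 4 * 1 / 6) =-3360 / 11 + 1680 * sqrt(10) / 11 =177.51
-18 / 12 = -3 / 2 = -1.50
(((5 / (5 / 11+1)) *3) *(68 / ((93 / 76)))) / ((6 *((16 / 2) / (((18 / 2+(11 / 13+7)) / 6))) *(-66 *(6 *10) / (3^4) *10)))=-70737 / 1031680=-0.07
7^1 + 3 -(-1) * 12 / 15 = 54 / 5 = 10.80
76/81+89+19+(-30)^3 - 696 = -2234552/81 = -27587.06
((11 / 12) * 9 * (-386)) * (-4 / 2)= 6369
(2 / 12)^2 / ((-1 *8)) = -1 / 288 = -0.00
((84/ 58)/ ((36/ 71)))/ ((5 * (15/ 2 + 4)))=497/ 10005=0.05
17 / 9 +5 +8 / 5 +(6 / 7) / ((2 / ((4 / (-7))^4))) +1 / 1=9.53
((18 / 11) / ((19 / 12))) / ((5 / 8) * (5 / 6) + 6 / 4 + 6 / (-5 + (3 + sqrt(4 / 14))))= -0.50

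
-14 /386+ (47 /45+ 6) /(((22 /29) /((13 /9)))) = 23002867 /1719630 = 13.38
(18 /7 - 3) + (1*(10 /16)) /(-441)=-1517 /3528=-0.43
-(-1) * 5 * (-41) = -205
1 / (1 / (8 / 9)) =8 / 9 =0.89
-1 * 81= -81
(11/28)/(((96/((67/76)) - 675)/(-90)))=11055/177002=0.06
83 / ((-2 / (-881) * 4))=9140.38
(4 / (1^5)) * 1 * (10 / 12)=10 / 3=3.33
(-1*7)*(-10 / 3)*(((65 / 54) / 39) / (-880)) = -35 / 42768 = -0.00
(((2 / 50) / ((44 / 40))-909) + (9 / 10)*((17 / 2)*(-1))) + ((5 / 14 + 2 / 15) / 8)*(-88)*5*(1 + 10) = -1121137 / 924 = -1213.35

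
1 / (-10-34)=-1 / 44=-0.02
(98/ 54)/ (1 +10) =49/ 297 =0.16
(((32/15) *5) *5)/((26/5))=400/39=10.26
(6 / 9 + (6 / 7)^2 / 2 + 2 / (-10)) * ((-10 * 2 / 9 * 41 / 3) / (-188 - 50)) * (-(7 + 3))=-502660 / 472311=-1.06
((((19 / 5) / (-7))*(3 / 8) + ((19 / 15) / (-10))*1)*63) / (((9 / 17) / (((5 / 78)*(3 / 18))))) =-0.42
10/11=0.91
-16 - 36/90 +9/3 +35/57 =-3644/285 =-12.79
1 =1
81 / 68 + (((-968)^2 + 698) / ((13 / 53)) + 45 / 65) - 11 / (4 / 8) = 3379532305 / 884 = 3823000.35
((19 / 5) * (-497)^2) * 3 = 14079513 / 5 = 2815902.60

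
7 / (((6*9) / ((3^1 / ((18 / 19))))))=0.41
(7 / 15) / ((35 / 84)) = 28 / 25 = 1.12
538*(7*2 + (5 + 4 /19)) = 196370 /19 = 10335.26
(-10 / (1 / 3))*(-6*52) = 9360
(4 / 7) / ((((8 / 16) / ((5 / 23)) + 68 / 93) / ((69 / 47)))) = 256680 / 927451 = 0.28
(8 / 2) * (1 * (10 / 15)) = 8 / 3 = 2.67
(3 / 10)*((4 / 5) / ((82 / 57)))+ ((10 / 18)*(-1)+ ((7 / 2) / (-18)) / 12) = -179303 / 442800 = -0.40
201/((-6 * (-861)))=67/1722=0.04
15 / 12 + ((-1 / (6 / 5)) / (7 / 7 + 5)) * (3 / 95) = 71 / 57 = 1.25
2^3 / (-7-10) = -8 / 17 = -0.47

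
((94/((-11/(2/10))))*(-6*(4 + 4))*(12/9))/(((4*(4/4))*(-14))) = -752/385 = -1.95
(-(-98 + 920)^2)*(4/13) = -2702736/13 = -207902.77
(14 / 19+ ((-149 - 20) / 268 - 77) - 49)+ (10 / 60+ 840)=714.27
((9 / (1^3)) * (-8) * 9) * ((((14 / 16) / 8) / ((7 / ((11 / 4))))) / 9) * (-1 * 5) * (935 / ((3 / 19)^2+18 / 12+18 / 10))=278466375 / 64016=4349.95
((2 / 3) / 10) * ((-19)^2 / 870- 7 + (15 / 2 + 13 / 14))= 0.12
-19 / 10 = -1.90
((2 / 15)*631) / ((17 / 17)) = 1262 / 15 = 84.13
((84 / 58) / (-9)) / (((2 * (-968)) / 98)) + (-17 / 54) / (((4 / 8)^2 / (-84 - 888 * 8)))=1143429733 / 126324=9051.56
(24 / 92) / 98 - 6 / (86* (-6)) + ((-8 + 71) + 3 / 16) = 63.20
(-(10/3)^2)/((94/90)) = -500/47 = -10.64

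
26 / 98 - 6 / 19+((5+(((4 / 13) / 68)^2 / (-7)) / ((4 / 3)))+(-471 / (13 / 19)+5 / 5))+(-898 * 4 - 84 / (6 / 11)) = -805460976199 / 181883884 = -4428.44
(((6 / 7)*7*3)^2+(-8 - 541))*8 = -1800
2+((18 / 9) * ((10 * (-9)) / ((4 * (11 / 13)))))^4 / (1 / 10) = 1171179535532 / 14641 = 79993138.14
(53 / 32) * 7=371 / 32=11.59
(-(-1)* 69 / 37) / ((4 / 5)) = 345 / 148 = 2.33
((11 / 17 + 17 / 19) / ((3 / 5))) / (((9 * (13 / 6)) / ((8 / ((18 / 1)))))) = 6640 / 113373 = 0.06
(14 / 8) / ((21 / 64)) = 16 / 3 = 5.33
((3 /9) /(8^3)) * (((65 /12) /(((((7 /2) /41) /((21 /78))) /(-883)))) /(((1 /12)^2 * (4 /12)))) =-543045 /128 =-4242.54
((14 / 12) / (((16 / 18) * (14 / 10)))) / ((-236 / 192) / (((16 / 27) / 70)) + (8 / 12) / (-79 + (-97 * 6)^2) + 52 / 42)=-284461800 / 43680350491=-0.01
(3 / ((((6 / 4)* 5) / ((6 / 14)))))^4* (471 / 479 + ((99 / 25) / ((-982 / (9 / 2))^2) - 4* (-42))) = 12903021615069 / 88412689859375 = 0.15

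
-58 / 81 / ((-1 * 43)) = 0.02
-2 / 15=-0.13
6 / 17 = 0.35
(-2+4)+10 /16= 21 /8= 2.62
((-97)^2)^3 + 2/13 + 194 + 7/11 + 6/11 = 832972005124.34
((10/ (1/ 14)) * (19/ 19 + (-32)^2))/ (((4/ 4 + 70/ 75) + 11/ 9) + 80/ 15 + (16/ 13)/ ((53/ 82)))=317801250/ 23017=13807.24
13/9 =1.44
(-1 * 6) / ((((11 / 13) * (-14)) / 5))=195 / 77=2.53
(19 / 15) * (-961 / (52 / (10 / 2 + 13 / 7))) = -73036 / 455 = -160.52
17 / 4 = 4.25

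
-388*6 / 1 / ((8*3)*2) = -97 / 2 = -48.50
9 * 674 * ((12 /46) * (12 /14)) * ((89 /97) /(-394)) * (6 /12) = -4858866 /3076549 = -1.58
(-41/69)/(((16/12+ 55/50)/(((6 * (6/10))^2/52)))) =-0.06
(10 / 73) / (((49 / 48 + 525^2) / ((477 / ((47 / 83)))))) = 19003680 / 45392298119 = 0.00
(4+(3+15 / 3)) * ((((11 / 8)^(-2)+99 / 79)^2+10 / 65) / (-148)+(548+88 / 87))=6587.87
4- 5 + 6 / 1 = 5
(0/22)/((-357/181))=0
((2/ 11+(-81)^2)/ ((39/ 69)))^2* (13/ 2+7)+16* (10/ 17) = 1264788405266099/ 695266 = 1819143184.43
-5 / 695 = -1 / 139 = -0.01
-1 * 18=-18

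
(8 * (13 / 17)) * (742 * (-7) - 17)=-31879.06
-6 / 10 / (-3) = 1 / 5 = 0.20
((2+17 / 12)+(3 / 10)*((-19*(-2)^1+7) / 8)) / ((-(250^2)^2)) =-49 / 37500000000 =-0.00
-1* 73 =-73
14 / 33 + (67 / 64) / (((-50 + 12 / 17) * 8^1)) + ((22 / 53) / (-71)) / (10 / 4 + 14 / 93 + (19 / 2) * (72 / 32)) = 36479825139551 / 86579585664000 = 0.42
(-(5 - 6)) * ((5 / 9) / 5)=1 / 9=0.11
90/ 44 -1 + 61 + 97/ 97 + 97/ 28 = 66.51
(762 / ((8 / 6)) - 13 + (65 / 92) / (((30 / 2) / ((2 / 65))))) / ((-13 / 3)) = -192683 / 1495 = -128.88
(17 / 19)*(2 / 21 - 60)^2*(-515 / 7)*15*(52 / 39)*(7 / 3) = -277106956400 / 25137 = -11023867.46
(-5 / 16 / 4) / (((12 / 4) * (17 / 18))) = -15 / 544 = -0.03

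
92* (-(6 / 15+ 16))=-1508.80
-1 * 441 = -441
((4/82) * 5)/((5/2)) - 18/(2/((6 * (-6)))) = 13288/41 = 324.10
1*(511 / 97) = 511 / 97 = 5.27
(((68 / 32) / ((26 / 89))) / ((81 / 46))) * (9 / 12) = 34799 / 11232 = 3.10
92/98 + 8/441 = 422/441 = 0.96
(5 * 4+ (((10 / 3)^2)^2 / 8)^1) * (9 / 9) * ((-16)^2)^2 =188088320 / 81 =2322078.02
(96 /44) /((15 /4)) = 32 /55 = 0.58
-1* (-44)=44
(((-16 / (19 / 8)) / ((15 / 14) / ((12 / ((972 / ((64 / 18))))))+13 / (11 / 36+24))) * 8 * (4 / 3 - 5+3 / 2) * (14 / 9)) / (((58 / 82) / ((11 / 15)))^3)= 3829560972869632 / 471864977000253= 8.12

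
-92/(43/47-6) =4324/239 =18.09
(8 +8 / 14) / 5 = 12 / 7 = 1.71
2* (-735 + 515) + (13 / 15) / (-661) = -4362613 / 9915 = -440.00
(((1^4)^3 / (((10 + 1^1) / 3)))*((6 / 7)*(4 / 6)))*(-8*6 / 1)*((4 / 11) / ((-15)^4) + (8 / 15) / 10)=-1901056 / 4764375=-0.40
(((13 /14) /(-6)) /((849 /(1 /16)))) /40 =-13 /45642240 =-0.00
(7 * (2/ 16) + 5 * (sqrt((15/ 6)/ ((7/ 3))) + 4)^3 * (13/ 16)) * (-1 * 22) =-96437/ 14 -491205 * sqrt(210)/ 1568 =-11428.05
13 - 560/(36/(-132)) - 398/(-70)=217562/105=2072.02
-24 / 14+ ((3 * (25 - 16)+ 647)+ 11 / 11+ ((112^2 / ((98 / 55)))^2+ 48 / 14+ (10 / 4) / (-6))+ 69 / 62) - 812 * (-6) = 49567149.41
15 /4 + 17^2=1171 /4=292.75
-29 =-29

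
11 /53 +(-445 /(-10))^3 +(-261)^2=66246749 /424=156242.33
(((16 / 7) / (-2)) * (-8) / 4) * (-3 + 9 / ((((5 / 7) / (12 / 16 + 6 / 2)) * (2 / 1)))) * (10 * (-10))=-33000 / 7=-4714.29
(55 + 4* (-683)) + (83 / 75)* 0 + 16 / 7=-18723 / 7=-2674.71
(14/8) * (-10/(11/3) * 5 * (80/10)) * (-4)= 8400/11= 763.64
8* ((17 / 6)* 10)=680 / 3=226.67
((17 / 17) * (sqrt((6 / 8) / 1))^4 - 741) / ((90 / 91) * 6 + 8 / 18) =-9702693 / 83584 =-116.08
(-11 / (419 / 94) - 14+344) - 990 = -277574 / 419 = -662.47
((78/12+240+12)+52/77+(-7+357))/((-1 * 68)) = -93813/10472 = -8.96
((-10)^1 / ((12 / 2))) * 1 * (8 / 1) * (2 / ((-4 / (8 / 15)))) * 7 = 224 / 9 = 24.89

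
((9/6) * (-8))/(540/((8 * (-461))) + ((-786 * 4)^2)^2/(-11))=40568/30028927112700399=0.00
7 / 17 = 0.41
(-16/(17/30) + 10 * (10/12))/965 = -203/9843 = -0.02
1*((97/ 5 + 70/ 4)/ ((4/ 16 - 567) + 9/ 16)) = -0.07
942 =942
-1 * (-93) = 93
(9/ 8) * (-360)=-405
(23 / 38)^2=529 / 1444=0.37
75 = 75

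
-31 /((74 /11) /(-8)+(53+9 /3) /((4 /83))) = -1364 /51091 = -0.03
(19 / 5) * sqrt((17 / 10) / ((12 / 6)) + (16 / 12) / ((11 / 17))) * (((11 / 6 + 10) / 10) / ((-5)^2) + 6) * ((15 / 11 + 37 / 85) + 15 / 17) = 432078943 * sqrt(316965) / 2314125000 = 105.12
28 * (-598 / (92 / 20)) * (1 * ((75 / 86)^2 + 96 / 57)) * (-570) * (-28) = -262607326800 / 1849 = -142026677.56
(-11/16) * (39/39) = -11/16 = -0.69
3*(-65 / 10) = -39 / 2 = -19.50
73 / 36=2.03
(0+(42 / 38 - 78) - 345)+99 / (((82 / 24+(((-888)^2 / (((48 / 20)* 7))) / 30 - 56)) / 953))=-867510300 / 2413133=-359.50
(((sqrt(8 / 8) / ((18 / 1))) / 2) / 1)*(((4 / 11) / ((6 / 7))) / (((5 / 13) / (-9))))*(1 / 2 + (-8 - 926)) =169897 / 660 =257.42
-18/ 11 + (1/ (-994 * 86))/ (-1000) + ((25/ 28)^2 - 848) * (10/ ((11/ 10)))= -50706370258923/ 6582268000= -7703.48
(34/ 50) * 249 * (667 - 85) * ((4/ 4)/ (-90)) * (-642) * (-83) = -7293094962/ 125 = -58344759.70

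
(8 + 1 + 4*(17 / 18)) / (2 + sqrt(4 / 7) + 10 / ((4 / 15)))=127190 / 393039 - 920*sqrt(7) / 393039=0.32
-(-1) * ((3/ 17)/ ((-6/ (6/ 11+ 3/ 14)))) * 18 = -1053/ 2618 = -0.40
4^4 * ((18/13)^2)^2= 940.93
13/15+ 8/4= 43/15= 2.87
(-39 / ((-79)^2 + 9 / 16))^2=0.00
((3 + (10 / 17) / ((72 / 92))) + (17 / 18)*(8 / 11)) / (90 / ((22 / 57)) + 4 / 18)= 7470 / 392819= 0.02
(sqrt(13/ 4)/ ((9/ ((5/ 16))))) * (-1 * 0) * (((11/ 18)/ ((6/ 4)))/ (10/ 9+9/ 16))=0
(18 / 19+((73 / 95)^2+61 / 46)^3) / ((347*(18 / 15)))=571495491670626179 / 29793796536310350000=0.02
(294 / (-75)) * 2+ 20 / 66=-6218 / 825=-7.54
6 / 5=1.20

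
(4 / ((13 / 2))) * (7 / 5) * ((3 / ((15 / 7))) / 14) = 0.09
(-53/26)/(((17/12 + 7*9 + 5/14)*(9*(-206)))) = 371/21856497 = 0.00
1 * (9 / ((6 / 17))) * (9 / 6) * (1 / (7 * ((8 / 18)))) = 1377 / 112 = 12.29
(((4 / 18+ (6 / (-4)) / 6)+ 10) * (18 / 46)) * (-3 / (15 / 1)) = -359 / 460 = -0.78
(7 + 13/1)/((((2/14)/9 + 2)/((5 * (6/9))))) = 4200/127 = 33.07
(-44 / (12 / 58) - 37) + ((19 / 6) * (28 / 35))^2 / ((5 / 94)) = -145139 / 1125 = -129.01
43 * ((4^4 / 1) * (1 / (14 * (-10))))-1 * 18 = -3382 / 35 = -96.63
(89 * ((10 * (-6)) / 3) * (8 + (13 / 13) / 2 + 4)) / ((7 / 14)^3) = -178000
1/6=0.17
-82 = -82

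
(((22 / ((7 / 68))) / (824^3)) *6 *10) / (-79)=-2805 / 9668448496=-0.00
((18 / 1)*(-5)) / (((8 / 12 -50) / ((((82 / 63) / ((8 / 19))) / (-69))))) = -3895 / 47656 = -0.08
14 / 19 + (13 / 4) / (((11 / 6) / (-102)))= -37637 / 209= -180.08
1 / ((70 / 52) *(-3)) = -26 / 105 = -0.25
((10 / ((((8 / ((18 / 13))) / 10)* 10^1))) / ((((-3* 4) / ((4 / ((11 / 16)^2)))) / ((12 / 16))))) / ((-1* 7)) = 1440 / 11011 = 0.13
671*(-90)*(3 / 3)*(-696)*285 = 11978960400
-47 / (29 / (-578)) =936.76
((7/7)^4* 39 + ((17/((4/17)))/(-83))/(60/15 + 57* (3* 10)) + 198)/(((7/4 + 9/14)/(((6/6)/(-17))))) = -5.83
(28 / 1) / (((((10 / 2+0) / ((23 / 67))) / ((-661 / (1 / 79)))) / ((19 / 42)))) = -45639406 / 1005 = -45412.34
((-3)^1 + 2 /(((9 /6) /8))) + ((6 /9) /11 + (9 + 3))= 217 /11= 19.73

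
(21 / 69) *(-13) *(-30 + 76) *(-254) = 46228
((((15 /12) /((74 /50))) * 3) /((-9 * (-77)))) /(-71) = -125 /2427348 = -0.00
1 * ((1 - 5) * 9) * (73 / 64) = -657 / 16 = -41.06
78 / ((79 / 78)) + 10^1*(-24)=-162.99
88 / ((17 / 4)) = 352 / 17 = 20.71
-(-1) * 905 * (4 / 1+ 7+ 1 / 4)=40725 / 4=10181.25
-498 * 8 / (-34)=1992 / 17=117.18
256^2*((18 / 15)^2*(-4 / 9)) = -1048576 / 25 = -41943.04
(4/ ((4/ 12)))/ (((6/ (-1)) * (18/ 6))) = -2/ 3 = -0.67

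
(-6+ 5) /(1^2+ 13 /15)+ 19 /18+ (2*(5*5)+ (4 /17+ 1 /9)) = 72637 /1428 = 50.87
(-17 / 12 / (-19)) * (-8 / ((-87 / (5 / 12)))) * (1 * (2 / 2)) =85 / 29754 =0.00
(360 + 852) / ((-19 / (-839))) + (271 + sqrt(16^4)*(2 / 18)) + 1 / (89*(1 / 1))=819068684 / 15219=53818.82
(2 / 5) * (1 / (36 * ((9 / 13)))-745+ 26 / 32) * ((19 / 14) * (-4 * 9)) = 3664777 / 252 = 14542.77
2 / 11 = 0.18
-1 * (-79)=79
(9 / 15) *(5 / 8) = 3 / 8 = 0.38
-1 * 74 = -74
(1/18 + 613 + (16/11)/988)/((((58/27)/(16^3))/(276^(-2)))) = 1918858688/125044491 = 15.35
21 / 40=0.52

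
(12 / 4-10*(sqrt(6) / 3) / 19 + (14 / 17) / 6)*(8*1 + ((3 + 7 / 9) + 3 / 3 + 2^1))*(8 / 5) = 34048 / 459-112*sqrt(6) / 27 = 64.02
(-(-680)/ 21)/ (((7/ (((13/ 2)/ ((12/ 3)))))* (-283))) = -1105/ 41601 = -0.03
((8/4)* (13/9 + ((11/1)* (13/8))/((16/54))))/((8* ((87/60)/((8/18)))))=4.73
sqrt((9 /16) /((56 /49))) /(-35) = -0.02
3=3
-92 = -92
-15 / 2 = -7.50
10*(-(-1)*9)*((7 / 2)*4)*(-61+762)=883260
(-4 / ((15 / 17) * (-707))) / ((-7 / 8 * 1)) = -544 / 74235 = -0.01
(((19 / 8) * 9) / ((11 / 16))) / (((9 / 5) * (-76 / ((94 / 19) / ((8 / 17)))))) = -3995 / 1672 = -2.39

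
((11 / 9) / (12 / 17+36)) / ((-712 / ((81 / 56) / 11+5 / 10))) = -6613 / 223921152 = -0.00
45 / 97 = 0.46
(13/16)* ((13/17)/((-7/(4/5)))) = -169/2380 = -0.07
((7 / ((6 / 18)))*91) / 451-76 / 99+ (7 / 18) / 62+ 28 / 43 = 89319155 / 21642588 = 4.13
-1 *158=-158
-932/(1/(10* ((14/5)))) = -26096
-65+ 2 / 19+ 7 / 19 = -1226 / 19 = -64.53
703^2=494209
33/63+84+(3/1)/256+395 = 2577983/5376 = 479.54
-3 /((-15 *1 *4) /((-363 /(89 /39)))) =-14157 /1780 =-7.95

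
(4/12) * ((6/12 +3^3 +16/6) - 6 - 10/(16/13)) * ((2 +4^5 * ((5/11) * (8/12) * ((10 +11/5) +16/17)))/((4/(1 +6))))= 280370405/7344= 38176.80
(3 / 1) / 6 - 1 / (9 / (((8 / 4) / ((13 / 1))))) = 113 / 234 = 0.48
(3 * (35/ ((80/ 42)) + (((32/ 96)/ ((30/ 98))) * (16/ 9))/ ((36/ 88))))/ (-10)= -673799/ 97200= -6.93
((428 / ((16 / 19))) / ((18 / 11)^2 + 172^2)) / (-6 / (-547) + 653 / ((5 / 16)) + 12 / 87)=19510934795 / 2373509618955168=0.00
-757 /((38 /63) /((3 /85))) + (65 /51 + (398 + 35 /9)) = 10432303 /29070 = 358.87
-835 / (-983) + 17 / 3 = 19216 / 2949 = 6.52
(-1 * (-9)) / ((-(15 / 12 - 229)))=36 / 911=0.04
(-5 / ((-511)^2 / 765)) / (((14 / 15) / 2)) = -57375 / 1827847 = -0.03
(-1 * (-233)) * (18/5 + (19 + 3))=5964.80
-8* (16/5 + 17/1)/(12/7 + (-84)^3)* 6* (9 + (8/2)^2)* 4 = 56560/345743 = 0.16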